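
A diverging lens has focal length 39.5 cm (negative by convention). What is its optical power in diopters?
P = 1/f = -2.532 D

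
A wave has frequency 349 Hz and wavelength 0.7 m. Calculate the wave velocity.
v = fλ = 244.3 m/s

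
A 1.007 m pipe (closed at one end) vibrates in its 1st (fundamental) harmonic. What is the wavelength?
λₙ = 4L/n = 4.028 m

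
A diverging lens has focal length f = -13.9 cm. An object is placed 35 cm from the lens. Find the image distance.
1/di = 1/f − 1/do → di = -9.949 cm (virtual image)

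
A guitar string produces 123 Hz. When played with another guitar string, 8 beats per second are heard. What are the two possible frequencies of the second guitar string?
f₂ = 123 ± 8 Hz → 131 Hz or 115 Hz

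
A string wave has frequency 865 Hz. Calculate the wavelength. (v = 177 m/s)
λ = v/f = 0.2046 m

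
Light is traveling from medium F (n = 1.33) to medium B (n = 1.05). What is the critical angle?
θc = arcsin(n₂/n₁) = 52.14°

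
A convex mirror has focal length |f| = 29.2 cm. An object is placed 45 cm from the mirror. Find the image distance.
f = −29.2 cm (convex); 1/di = 1/f − 1/do → di = -17.71 cm (virtual image, behind mirror)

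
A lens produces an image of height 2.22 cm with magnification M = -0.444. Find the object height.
ho = |hi|/|M| = 5 cm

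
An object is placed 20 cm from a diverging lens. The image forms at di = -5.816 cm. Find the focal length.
1/f = 1/do + 1/di → f = -8.201 cm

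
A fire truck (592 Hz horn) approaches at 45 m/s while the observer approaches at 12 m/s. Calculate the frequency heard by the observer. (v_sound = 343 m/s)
f_obs = f·(v + v_o)/(v − v_s) = 705.2 Hz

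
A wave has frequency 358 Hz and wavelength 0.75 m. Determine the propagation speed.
v = fλ = 268.5 m/s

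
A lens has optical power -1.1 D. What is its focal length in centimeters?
f = 1/P = -90.91 cm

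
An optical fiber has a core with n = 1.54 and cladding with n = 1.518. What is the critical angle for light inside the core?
θc = arcsin(n_cladding/n_core) = 80.3°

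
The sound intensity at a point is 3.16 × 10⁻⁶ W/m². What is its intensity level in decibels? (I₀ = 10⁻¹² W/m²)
β = 10·log₁₀(I/I₀) = 65 dB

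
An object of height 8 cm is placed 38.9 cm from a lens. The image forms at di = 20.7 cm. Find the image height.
hi = (-di/do) × ho = -4.257 cm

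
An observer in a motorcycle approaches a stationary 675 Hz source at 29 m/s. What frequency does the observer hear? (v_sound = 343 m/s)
f_obs = f·(v + v_o)/v = 732.1 Hz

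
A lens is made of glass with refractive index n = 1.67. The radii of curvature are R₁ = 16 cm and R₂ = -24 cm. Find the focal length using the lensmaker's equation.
1/f = (n − 1)(1/R₁ − 1/R₂) → f = 14.33 cm (converging lens)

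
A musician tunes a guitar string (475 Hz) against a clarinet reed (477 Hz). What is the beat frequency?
2 Hz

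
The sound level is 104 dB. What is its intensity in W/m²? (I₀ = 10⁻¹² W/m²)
I = I₀·10^(β/10) = 2.51 × 10⁻² W/m²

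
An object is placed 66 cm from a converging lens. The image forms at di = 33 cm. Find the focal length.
1/f = 1/do + 1/di → f = 22 cm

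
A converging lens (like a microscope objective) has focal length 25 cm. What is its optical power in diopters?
P = 1/f = 4 D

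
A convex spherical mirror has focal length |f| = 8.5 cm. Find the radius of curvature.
R = 2|f| = 17 cm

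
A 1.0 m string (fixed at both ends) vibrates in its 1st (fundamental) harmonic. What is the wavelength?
λₙ = 2L/n = 2 m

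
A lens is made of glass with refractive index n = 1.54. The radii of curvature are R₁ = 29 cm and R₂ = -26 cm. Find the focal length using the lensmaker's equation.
1/f = (n − 1)(1/R₁ − 1/R₂) → f = 25.39 cm (converging lens)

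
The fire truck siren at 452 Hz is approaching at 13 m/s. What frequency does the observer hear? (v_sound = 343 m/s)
f_obs = f·v/(v − v_s) = 469.8 Hz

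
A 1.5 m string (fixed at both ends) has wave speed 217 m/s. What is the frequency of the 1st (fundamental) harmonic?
fₙ = nv/(2L) = 72.33 Hz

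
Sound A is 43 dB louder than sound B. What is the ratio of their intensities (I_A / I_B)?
I_A/I_B = 10^(Δβ/10) = 19950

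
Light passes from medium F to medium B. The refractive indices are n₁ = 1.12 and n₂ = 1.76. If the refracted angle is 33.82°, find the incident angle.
sin θ₁ = (n₂/n₁)·sin θ₂ → θ₁ = 61°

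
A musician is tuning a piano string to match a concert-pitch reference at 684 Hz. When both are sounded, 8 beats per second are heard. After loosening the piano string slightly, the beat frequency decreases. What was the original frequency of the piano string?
692 Hz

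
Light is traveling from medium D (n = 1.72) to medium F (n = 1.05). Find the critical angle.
θc = arcsin(n₂/n₁) = 37.62°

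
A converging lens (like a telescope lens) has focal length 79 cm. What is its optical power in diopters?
P = 1/f = 1.266 D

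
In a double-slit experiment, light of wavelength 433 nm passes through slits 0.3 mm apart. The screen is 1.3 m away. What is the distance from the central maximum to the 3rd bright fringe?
y = mλL/d = 5.629 mm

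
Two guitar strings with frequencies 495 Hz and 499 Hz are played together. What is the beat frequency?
4 Hz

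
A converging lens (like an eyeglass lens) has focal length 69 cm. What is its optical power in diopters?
P = 1/f = 1.449 D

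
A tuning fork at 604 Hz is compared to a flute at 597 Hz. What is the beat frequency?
7 Hz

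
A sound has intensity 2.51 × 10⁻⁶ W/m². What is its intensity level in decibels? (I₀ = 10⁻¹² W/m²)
β = 10·log₁₀(I/I₀) = 64 dB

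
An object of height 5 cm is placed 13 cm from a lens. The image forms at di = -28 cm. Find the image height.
hi = (-di/do) × ho = 10.77 cm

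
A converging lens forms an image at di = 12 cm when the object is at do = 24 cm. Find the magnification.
M = −di/do = -0.5 (inverted image)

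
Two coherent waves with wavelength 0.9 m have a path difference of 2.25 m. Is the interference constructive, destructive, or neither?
destructive — path difference = 2.5λ, an odd multiple of λ/2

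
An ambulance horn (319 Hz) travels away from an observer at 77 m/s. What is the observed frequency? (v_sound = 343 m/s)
f_obs = f·v/(v + v_s) = 260.5 Hz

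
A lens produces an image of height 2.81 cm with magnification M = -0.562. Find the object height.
ho = |hi|/|M| = 5 cm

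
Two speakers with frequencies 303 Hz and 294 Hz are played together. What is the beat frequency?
9 Hz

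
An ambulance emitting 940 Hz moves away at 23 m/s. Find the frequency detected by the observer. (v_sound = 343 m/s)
f_obs = f·v/(v + v_s) = 880.9 Hz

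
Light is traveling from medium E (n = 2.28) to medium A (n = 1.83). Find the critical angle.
θc = arcsin(n₂/n₁) = 53.38°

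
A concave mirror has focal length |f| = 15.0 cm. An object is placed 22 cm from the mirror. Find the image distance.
f = +15.0 cm (concave); 1/di = 1/f − 1/do → di = 47.14 cm (real image, in front of mirror)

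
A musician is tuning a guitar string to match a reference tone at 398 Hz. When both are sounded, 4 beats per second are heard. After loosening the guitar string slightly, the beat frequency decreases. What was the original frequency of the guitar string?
402 Hz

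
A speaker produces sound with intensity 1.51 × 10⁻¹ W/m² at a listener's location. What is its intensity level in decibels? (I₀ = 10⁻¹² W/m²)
β = 10·log₁₀(I/I₀) = 111.8 dB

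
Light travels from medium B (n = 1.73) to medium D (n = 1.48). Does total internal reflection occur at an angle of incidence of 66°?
θc = arcsin(n₂/n₁) = 58.81°; 66° > θc, so yes — total internal reflection.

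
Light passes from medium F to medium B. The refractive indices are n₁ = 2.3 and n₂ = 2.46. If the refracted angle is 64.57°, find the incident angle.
sin θ₁ = (n₂/n₁)·sin θ₂ → θ₁ = 75°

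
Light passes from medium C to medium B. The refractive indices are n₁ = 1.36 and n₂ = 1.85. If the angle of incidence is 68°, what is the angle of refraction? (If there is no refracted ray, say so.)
sin θ₂ = (n₁/n₂)·sin θ₁ = 0.6816 → θ₂ = 42.97°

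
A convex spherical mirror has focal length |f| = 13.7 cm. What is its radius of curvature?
R = 2|f| = 27.4 cm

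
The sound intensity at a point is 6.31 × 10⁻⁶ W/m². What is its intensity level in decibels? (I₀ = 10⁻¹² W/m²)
β = 10·log₁₀(I/I₀) = 68 dB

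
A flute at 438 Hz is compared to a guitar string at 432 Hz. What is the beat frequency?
6 Hz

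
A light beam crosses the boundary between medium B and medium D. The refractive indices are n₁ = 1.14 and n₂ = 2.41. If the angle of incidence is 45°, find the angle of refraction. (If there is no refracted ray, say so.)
sin θ₂ = (n₁/n₂)·sin θ₁ = 0.3345 → θ₂ = 19.54°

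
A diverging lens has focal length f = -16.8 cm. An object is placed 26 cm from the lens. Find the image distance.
1/di = 1/f − 1/do → di = -10.21 cm (virtual image)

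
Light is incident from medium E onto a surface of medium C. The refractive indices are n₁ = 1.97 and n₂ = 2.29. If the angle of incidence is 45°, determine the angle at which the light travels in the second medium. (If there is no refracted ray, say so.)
sin θ₂ = (n₁/n₂)·sin θ₁ = 0.6083 → θ₂ = 37.47°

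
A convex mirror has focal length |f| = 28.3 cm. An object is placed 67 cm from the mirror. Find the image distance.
f = −28.3 cm (convex); 1/di = 1/f − 1/do → di = -19.9 cm (virtual image, behind mirror)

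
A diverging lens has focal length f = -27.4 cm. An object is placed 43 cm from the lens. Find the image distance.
1/di = 1/f − 1/do → di = -16.74 cm (virtual image)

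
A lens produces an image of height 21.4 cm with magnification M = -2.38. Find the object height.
ho = |hi|/|M| = 8.992 cm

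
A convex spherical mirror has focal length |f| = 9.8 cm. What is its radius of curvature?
R = 2|f| = 19.6 cm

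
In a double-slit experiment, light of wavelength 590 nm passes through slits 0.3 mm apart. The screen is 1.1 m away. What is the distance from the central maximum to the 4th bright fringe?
y = mλL/d = 8.653 mm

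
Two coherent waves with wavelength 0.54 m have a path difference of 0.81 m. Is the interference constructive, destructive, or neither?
destructive — path difference = 1.5λ, an odd multiple of λ/2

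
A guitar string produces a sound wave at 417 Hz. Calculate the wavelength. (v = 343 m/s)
λ = v/f = 0.8225 m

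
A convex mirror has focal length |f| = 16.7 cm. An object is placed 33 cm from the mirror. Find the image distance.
f = −16.7 cm (convex); 1/di = 1/f − 1/do → di = -11.09 cm (virtual image, behind mirror)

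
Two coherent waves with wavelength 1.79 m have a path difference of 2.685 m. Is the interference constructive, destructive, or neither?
destructive — path difference = 1.5λ, an odd multiple of λ/2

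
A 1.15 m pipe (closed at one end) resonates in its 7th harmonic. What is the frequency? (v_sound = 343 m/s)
fₙ = nv/(4L) = 522 Hz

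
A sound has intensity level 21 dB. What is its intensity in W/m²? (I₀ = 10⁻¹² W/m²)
I = I₀·10^(β/10) = 1.26 × 10⁻¹⁰ W/m²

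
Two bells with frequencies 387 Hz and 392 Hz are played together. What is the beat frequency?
5 Hz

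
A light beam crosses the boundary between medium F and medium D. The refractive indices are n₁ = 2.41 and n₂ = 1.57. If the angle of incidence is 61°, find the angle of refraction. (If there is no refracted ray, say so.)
sin θ₂ = (n₁/n₂)·sin θ₁ = 1.343 > 1, so there is no refracted ray — the light undergoes total internal reflection.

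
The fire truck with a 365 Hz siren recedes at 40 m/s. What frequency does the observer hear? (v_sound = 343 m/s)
f_obs = f·v/(v + v_s) = 326.9 Hz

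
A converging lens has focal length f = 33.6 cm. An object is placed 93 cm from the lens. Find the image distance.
1/di = 1/f − 1/do → di = 52.61 cm (real image)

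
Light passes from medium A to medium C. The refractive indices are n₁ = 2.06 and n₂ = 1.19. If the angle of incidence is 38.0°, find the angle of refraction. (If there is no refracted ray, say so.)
sin θ₂ = (n₁/n₂)·sin θ₁ = 1.066 > 1, so there is no refracted ray — the light undergoes total internal reflection.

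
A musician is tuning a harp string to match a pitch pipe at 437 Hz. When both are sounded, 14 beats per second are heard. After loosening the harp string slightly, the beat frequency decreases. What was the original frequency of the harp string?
451 Hz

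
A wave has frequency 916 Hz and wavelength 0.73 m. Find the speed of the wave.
v = fλ = 668.7 m/s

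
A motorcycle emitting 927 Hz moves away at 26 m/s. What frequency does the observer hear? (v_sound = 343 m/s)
f_obs = f·v/(v + v_s) = 861.7 Hz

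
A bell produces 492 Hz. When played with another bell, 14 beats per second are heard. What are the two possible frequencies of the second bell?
f₂ = 492 ± 14 Hz → 506 Hz or 478 Hz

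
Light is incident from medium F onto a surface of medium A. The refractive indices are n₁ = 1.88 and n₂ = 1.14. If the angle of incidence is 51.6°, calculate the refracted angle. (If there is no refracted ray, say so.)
sin θ₂ = (n₁/n₂)·sin θ₁ = 1.292 > 1, so there is no refracted ray — the light undergoes total internal reflection.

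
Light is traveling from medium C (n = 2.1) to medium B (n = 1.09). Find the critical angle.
θc = arcsin(n₂/n₁) = 31.27°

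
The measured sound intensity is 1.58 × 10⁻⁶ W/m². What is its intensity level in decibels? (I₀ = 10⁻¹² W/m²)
β = 10·log₁₀(I/I₀) = 61.99 dB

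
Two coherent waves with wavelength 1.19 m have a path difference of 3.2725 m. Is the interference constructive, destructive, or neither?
neither (partial) — path difference = 2.75λ, neither a whole number of wavelengths nor an odd multiple of λ/2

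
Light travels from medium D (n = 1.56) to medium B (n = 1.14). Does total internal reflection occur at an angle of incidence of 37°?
θc = arcsin(n₂/n₁) = 46.95°; 37° < θc, so no — the ray refracts.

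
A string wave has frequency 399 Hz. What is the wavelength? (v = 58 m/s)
λ = v/f = 0.1454 m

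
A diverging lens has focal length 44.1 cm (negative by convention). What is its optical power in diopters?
P = 1/f = -2.268 D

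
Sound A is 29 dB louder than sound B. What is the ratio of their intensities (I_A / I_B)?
I_A/I_B = 10^(Δβ/10) = 794.3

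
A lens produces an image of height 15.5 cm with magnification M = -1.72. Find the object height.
ho = |hi|/|M| = 9.012 cm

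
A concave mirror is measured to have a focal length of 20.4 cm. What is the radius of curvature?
R = 2|f| = 40.8 cm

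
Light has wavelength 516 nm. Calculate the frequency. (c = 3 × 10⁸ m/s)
f = c/λ = 5.814 × 10¹⁴ Hz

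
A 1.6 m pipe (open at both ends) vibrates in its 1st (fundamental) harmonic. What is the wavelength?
λₙ = 2L/n = 3.2 m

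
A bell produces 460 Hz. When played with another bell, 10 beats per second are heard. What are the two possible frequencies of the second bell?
f₂ = 460 ± 10 Hz → 470 Hz or 450 Hz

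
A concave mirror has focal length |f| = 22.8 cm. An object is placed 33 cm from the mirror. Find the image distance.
f = +22.8 cm (concave); 1/di = 1/f − 1/do → di = 73.76 cm (real image, in front of mirror)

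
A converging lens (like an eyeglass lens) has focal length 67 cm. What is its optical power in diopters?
P = 1/f = 1.493 D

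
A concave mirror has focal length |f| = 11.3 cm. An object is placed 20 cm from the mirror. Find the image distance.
f = +11.3 cm (concave); 1/di = 1/f − 1/do → di = 25.98 cm (real image, in front of mirror)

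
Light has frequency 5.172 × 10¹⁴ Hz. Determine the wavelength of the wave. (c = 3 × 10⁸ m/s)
λ = c/f = 580 nm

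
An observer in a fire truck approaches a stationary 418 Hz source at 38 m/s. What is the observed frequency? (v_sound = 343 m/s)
f_obs = f·(v + v_o)/v = 464.3 Hz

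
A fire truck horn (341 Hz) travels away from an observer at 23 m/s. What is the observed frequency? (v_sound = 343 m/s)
f_obs = f·v/(v + v_s) = 319.6 Hz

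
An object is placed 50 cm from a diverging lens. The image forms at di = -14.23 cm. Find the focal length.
1/f = 1/do + 1/di → f = -19.89 cm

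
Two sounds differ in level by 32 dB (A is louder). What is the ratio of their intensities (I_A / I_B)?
I_A/I_B = 10^(Δβ/10) = 1585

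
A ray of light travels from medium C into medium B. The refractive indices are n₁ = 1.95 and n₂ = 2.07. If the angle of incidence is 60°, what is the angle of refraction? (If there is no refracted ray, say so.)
sin θ₂ = (n₁/n₂)·sin θ₁ = 0.8158 → θ₂ = 54.67°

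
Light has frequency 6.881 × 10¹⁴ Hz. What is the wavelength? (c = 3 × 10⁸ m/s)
λ = c/f = 436 nm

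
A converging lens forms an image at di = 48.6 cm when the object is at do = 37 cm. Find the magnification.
M = −di/do = -1.314 (inverted image)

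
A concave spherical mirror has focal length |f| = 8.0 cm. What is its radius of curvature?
R = 2|f| = 16 cm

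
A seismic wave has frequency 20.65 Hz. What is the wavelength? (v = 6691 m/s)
λ = v/f = 324 m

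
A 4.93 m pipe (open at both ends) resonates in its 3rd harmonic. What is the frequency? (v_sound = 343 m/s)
fₙ = nv/(2L) = 104.4 Hz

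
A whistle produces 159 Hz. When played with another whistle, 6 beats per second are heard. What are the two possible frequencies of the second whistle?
f₂ = 159 ± 6 Hz → 165 Hz or 153 Hz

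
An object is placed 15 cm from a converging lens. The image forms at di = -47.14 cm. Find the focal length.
1/f = 1/do + 1/di → f = 22 cm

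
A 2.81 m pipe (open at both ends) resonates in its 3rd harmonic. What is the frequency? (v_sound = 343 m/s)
fₙ = nv/(2L) = 183.1 Hz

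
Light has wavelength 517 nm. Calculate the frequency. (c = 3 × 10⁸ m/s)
f = c/λ = 5.803 × 10¹⁴ Hz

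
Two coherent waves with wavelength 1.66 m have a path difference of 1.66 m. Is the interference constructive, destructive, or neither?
constructive — path difference = 1λ, a whole number of wavelengths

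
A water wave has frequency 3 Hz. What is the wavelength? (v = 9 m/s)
λ = v/f = 3 m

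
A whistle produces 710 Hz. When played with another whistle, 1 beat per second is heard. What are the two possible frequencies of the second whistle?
f₂ = 710 ± 1 Hz → 711 Hz or 709 Hz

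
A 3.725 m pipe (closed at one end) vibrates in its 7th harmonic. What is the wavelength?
λₙ = 4L/n = 2.129 m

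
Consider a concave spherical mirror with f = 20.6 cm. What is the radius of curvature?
R = 2|f| = 41.2 cm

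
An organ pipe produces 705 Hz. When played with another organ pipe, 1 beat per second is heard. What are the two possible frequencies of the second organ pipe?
f₂ = 705 ± 1 Hz → 706 Hz or 704 Hz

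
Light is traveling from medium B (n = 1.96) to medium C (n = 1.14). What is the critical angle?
θc = arcsin(n₂/n₁) = 35.57°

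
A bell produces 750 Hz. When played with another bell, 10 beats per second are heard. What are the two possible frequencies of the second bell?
f₂ = 750 ± 10 Hz → 760 Hz or 740 Hz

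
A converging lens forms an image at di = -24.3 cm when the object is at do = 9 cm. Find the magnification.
M = −di/do = 2.7 (upright image)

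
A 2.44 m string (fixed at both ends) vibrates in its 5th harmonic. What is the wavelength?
λₙ = 2L/n = 0.976 m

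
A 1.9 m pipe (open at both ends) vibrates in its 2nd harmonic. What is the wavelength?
λₙ = 2L/n = 1.9 m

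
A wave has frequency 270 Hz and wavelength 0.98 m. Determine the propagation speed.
v = fλ = 264.6 m/s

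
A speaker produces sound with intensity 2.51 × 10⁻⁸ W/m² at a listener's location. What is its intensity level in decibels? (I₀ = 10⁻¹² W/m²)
β = 10·log₁₀(I/I₀) = 44 dB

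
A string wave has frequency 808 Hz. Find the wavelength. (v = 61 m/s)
λ = v/f = 0.0755 m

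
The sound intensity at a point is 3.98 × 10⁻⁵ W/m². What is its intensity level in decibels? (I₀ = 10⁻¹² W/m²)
β = 10·log₁₀(I/I₀) = 76 dB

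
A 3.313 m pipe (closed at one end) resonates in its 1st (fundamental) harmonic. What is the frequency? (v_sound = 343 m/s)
fₙ = nv/(4L) = 25.88 Hz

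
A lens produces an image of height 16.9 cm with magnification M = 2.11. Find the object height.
ho = |hi|/|M| = 8.009 cm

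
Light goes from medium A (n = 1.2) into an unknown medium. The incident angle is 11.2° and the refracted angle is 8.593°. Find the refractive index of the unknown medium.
n₂ = n₁·sin θ₁ / sin θ₂ = 1.56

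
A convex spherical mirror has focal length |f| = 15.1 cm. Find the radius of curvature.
R = 2|f| = 30.2 cm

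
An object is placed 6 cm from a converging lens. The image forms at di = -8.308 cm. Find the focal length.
1/f = 1/do + 1/di → f = 21.6 cm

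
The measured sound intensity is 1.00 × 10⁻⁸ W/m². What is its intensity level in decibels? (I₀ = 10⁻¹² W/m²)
β = 10·log₁₀(I/I₀) = 40 dB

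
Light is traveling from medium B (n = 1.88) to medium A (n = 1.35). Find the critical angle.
θc = arcsin(n₂/n₁) = 45.9°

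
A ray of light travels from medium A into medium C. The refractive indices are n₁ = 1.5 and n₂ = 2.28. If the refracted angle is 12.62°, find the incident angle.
sin θ₁ = (n₂/n₁)·sin θ₂ → θ₁ = 19.4°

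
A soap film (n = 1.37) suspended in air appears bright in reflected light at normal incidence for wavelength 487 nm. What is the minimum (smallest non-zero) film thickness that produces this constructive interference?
2nt = (m − ½)λ with m = 1 → t = (m − ½)λ/(2n) = 88.87 nm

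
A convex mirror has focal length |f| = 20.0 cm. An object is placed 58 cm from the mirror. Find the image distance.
f = −20.0 cm (convex); 1/di = 1/f − 1/do → di = -14.87 cm (virtual image, behind mirror)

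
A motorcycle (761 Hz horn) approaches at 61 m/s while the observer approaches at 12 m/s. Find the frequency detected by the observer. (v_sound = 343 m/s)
f_obs = f·(v + v_o)/(v − v_s) = 958 Hz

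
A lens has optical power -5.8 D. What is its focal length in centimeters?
f = 1/P = -17.24 cm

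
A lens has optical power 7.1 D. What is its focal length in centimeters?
f = 1/P = 14.08 cm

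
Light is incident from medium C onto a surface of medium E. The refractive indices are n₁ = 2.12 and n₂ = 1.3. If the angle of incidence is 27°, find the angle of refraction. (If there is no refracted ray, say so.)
sin θ₂ = (n₁/n₂)·sin θ₁ = 0.7404 → θ₂ = 47.76°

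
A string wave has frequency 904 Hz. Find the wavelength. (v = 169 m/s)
λ = v/f = 0.1869 m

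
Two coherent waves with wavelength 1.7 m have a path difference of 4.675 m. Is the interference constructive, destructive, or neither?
neither (partial) — path difference = 2.75λ, neither a whole number of wavelengths nor an odd multiple of λ/2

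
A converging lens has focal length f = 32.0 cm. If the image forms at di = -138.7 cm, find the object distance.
1/do = 1/f − 1/di → do = 26 cm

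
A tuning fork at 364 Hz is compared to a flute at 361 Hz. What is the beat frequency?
3 Hz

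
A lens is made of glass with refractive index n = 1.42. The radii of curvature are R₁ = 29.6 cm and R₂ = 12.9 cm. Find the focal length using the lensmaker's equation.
1/f = (n − 1)(1/R₁ − 1/R₂) → f = -54.44 cm (diverging lens)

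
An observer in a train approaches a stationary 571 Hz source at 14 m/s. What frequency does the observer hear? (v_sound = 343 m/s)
f_obs = f·(v + v_o)/v = 594.3 Hz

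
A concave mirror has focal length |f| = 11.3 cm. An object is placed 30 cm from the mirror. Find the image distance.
f = +11.3 cm (concave); 1/di = 1/f − 1/do → di = 18.13 cm (real image, in front of mirror)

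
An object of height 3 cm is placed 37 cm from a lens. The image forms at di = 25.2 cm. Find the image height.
hi = (-di/do) × ho = -2.043 cm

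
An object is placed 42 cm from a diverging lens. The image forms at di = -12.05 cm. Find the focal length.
1/f = 1/do + 1/di → f = -16.9 cm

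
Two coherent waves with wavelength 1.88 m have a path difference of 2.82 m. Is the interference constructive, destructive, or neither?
destructive — path difference = 1.5λ, an odd multiple of λ/2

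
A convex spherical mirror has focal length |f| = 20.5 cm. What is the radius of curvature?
R = 2|f| = 41 cm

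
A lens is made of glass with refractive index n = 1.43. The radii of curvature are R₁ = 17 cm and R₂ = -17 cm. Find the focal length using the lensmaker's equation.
1/f = (n − 1)(1/R₁ − 1/R₂) → f = 19.77 cm (converging lens)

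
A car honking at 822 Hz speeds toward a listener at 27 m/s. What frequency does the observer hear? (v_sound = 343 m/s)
f_obs = f·v/(v − v_s) = 892.2 Hz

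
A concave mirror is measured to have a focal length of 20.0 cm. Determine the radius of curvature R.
R = 2|f| = 40 cm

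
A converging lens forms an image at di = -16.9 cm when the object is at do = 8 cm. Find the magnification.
M = −di/do = 2.112 (upright image)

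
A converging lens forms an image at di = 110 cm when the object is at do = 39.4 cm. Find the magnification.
M = −di/do = -2.792 (inverted image)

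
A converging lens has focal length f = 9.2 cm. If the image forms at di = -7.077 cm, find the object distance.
1/do = 1/f − 1/di → do = 4 cm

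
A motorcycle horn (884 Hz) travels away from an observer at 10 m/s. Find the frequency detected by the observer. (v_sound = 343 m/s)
f_obs = f·v/(v + v_s) = 859 Hz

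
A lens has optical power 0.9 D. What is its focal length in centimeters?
f = 1/P = 111.1 cm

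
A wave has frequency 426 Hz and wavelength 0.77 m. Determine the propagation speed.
v = fλ = 328 m/s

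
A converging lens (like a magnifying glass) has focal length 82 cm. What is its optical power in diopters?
P = 1/f = 1.22 D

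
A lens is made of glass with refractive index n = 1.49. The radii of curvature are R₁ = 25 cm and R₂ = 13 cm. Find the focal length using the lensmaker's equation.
1/f = (n − 1)(1/R₁ − 1/R₂) → f = -55.27 cm (diverging lens)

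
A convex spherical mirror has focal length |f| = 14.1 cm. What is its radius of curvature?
R = 2|f| = 28.2 cm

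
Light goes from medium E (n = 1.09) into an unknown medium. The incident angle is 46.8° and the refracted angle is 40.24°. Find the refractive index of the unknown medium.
n₂ = n₁·sin θ₁ / sin θ₂ = 1.23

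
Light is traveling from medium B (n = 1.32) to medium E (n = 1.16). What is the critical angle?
θc = arcsin(n₂/n₁) = 61.5°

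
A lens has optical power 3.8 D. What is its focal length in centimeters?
f = 1/P = 26.32 cm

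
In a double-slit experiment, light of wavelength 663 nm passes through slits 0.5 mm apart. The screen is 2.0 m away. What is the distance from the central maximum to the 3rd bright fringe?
y = mλL/d = 7.956 mm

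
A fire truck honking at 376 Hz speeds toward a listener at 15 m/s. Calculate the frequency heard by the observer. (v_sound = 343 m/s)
f_obs = f·v/(v − v_s) = 393.2 Hz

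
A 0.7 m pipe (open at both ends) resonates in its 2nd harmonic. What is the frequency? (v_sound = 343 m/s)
fₙ = nv/(2L) = 490 Hz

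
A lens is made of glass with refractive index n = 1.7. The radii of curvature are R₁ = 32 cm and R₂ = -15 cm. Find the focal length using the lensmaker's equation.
1/f = (n − 1)(1/R₁ − 1/R₂) → f = 14.59 cm (converging lens)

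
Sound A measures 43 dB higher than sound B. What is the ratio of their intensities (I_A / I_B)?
I_A/I_B = 10^(Δβ/10) = 19950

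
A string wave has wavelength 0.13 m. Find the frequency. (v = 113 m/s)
f = v/λ = 869.2 Hz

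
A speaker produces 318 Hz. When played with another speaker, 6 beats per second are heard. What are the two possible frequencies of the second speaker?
f₂ = 318 ± 6 Hz → 324 Hz or 312 Hz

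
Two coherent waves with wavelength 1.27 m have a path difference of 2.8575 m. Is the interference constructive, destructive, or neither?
neither (partial) — path difference = 2.25λ, neither a whole number of wavelengths nor an odd multiple of λ/2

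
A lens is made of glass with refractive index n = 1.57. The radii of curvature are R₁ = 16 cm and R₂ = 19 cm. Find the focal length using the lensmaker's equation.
1/f = (n − 1)(1/R₁ − 1/R₂) → f = 177.8 cm (converging lens)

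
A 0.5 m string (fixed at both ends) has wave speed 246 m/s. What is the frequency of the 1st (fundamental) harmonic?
fₙ = nv/(2L) = 246 Hz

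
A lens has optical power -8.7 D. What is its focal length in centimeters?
f = 1/P = -11.49 cm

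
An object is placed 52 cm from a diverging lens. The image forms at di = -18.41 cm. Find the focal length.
1/f = 1/do + 1/di → f = -28.5 cm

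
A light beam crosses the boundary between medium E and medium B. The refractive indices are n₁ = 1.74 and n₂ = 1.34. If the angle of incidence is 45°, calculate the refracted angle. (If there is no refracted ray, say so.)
sin θ₂ = (n₁/n₂)·sin θ₁ = 0.9182 → θ₂ = 66.66°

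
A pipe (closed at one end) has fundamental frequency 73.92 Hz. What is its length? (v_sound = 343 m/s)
L = v/(4f₁) = 1.16 m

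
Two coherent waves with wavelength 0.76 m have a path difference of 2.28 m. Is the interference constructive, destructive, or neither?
constructive — path difference = 3λ, a whole number of wavelengths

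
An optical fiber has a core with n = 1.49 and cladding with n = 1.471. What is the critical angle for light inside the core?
θc = arcsin(n_cladding/n_core) = 80.84°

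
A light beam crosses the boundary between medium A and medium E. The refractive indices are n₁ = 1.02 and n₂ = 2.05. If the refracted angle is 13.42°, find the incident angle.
sin θ₁ = (n₂/n₁)·sin θ₂ → θ₁ = 27.8°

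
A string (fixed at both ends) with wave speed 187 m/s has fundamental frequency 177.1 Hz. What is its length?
L = v/(2f₁) = 0.528 m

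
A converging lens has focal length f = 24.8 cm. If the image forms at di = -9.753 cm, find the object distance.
1/do = 1/f − 1/di → do = 7 cm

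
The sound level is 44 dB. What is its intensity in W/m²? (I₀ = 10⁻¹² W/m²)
I = I₀·10^(β/10) = 2.51 × 10⁻⁸ W/m²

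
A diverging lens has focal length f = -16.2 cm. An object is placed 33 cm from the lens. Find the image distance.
1/di = 1/f − 1/do → di = -10.87 cm (virtual image)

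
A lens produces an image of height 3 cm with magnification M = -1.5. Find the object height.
ho = |hi|/|M| = 2 cm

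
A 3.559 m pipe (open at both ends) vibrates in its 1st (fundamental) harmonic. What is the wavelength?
λₙ = 2L/n = 7.118 m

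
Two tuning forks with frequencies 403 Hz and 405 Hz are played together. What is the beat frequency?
2 Hz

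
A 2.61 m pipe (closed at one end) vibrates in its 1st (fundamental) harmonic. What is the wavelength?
λₙ = 4L/n = 10.44 m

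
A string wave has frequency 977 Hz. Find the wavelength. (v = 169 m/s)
λ = v/f = 0.173 m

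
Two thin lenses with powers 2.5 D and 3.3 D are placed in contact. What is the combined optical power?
P_total = P₁ + P₂ = 5.8 D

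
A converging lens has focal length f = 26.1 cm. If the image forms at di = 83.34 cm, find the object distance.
1/do = 1/f − 1/di → do = 38 cm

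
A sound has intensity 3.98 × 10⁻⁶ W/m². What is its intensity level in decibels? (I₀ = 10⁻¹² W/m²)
β = 10·log₁₀(I/I₀) = 66 dB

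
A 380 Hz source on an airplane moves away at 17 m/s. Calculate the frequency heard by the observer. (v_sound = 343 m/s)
f_obs = f·v/(v + v_s) = 362.1 Hz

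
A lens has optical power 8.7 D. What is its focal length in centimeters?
f = 1/P = 11.49 cm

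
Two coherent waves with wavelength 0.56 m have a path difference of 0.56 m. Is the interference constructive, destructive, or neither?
constructive — path difference = 1λ, a whole number of wavelengths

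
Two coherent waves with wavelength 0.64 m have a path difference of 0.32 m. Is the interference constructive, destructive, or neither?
destructive — path difference = 0.5λ, an odd multiple of λ/2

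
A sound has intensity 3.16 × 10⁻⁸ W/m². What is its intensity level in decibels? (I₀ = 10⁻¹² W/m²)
β = 10·log₁₀(I/I₀) = 45 dB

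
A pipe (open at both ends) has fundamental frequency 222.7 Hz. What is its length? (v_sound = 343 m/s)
L = v/(2f₁) = 0.7701 m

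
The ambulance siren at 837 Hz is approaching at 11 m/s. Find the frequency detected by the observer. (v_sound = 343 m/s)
f_obs = f·v/(v − v_s) = 864.7 Hz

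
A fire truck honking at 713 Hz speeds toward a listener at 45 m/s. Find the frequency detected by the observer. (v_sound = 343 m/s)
f_obs = f·v/(v − v_s) = 820.7 Hz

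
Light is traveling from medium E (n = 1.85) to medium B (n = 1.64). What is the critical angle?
θc = arcsin(n₂/n₁) = 62.44°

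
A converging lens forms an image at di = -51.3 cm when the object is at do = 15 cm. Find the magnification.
M = −di/do = 3.42 (upright image)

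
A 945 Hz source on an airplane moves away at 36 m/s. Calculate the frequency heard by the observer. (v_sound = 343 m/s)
f_obs = f·v/(v + v_s) = 855.2 Hz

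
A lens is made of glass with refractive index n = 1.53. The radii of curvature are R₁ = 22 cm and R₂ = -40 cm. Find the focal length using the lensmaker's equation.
1/f = (n − 1)(1/R₁ − 1/R₂) → f = 26.78 cm (converging lens)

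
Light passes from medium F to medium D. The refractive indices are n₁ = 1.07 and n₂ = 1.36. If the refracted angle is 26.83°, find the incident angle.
sin θ₁ = (n₂/n₁)·sin θ₂ → θ₁ = 35.01°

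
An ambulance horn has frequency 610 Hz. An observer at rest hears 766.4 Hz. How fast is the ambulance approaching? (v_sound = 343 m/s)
v_s = v·(1 − f/f_obs) = 70 m/s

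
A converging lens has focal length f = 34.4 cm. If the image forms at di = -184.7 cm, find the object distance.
1/do = 1/f − 1/di → do = 29 cm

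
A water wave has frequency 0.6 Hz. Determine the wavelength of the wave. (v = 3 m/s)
λ = v/f = 5 m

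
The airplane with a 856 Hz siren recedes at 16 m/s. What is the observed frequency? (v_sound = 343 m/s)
f_obs = f·v/(v + v_s) = 817.8 Hz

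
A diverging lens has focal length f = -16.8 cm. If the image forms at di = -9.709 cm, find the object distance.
1/do = 1/f − 1/di → do = 23 cm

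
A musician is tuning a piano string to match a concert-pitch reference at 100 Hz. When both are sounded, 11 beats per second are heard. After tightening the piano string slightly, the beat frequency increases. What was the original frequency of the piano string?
111 Hz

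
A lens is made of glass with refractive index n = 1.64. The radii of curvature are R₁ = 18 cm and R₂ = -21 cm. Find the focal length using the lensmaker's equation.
1/f = (n − 1)(1/R₁ − 1/R₂) → f = 15.14 cm (converging lens)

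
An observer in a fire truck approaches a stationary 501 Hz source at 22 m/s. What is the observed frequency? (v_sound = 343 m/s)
f_obs = f·(v + v_o)/v = 533.1 Hz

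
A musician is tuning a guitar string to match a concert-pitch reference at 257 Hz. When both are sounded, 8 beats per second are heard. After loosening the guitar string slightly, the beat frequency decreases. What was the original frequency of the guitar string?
265 Hz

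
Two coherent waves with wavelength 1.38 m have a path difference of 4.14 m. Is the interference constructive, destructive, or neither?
constructive — path difference = 3λ, a whole number of wavelengths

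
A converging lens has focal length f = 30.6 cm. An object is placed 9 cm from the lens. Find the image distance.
1/di = 1/f − 1/do → di = -12.75 cm (virtual image)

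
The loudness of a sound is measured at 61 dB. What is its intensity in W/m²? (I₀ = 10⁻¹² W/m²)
I = I₀·10^(β/10) = 1.26 × 10⁻⁶ W/m²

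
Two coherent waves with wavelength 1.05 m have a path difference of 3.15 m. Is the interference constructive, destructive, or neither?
constructive — path difference = 3λ, a whole number of wavelengths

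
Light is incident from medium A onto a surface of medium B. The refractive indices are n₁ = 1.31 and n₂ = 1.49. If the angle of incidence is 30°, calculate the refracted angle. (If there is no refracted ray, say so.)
sin θ₂ = (n₁/n₂)·sin θ₁ = 0.4396 → θ₂ = 26.08°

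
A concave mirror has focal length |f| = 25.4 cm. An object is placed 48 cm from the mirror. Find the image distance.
f = +25.4 cm (concave); 1/di = 1/f − 1/do → di = 53.95 cm (real image, in front of mirror)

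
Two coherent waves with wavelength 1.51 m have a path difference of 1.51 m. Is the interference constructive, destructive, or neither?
constructive — path difference = 1λ, a whole number of wavelengths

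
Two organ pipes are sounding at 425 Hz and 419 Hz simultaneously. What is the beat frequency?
6 Hz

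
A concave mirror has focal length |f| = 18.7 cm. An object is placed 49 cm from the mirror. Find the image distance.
f = +18.7 cm (concave); 1/di = 1/f − 1/do → di = 30.24 cm (real image, in front of mirror)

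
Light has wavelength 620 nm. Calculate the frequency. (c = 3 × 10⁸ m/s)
f = c/λ = 4.839 × 10¹⁴ Hz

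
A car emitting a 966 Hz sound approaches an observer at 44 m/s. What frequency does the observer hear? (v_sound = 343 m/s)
f_obs = f·v/(v − v_s) = 1108 Hz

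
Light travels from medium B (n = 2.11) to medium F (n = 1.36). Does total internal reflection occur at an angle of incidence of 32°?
θc = arcsin(n₂/n₁) = 40.13°; 32° < θc, so no — the ray refracts.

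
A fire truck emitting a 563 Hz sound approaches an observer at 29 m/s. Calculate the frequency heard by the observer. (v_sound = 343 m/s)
f_obs = f·v/(v − v_s) = 615 Hz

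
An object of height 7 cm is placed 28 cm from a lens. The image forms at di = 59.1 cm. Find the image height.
hi = (-di/do) × ho = -14.78 cm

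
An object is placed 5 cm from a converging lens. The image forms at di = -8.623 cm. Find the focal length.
1/f = 1/do + 1/di → f = 11.9 cm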